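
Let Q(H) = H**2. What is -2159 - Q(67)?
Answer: -6648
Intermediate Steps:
-2159 - Q(67) = -2159 - 1*67**2 = -2159 - 1*4489 = -2159 - 4489 = -6648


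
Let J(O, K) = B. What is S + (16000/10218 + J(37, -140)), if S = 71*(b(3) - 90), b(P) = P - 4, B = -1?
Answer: -33006358/5109 ≈ -6460.4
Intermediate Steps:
b(P) = -4 + P
J(O, K) = -1
S = -6461 (S = 71*((-4 + 3) - 90) = 71*(-1 - 90) = 71*(-91) = -6461)
S + (16000/10218 + J(37, -140)) = -6461 + (16000/10218 - 1) = -6461 + (16000*(1/10218) - 1) = -6461 + (8000/5109 - 1) = -6461 + 2891/5109 = -33006358/5109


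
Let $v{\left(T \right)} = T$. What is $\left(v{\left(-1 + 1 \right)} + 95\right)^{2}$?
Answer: $9025$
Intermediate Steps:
$\left(v{\left(-1 + 1 \right)} + 95\right)^{2} = \left(\left(-1 + 1\right) + 95\right)^{2} = \left(0 + 95\right)^{2} = 95^{2} = 9025$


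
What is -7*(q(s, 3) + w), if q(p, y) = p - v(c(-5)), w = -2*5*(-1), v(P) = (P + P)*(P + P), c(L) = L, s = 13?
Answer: 539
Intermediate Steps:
v(P) = 4*P² (v(P) = (2*P)*(2*P) = 4*P²)
w = 10 (w = -10*(-1) = 10)
q(p, y) = -100 + p (q(p, y) = p - 4*(-5)² = p - 4*25 = p - 1*100 = p - 100 = -100 + p)
-7*(q(s, 3) + w) = -7*((-100 + 13) + 10) = -7*(-87 + 10) = -7*(-77) = 539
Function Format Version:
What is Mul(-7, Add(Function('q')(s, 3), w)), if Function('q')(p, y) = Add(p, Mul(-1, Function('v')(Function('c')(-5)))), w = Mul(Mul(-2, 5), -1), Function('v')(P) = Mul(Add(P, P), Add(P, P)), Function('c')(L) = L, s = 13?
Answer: 539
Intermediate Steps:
Function('v')(P) = Mul(4, Pow(P, 2)) (Function('v')(P) = Mul(Mul(2, P), Mul(2, P)) = Mul(4, Pow(P, 2)))
w = 10 (w = Mul(-10, -1) = 10)
Function('q')(p, y) = Add(-100, p) (Function('q')(p, y) = Add(p, Mul(-1, Mul(4, Pow(-5, 2)))) = Add(p, Mul(-1, Mul(4, 25))) = Add(p, Mul(-1, 100)) = Add(p, -100) = Add(-100, p))
Mul(-7, Add(Function('q')(s, 3), w)) = Mul(-7, Add(Add(-100, 13), 10)) = Mul(-7, Add(-87, 10)) = Mul(-7, -77) = 539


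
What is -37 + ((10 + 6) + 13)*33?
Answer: 920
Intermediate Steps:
-37 + ((10 + 6) + 13)*33 = -37 + (16 + 13)*33 = -37 + 29*33 = -37 + 957 = 920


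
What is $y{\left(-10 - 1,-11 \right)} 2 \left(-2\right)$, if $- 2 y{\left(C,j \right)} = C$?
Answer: $-22$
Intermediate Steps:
$y{\left(C,j \right)} = - \frac{C}{2}$
$y{\left(-10 - 1,-11 \right)} 2 \left(-2\right) = - \frac{-10 - 1}{2} \cdot 2 \left(-2\right) = \left(- \frac{1}{2}\right) \left(-11\right) \left(-4\right) = \frac{11}{2} \left(-4\right) = -22$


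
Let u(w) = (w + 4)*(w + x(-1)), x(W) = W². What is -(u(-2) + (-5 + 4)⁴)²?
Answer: -1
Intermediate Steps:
u(w) = (1 + w)*(4 + w) (u(w) = (w + 4)*(w + (-1)²) = (4 + w)*(w + 1) = (4 + w)*(1 + w) = (1 + w)*(4 + w))
-(u(-2) + (-5 + 4)⁴)² = -((4 + (-2)² + 5*(-2)) + (-5 + 4)⁴)² = -((4 + 4 - 10) + (-1)⁴)² = -(-2 + 1)² = -1*(-1)² = -1*1 = -1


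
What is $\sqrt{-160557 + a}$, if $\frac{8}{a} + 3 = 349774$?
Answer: $\frac{i \sqrt{19642503629871469}}{349771} \approx 400.7 i$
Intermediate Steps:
$a = \frac{8}{349771}$ ($a = \frac{8}{-3 + 349774} = \frac{8}{349771} \approx 2.2872 \cdot 10^{-5}$)
$\sqrt{-160557 + a} = \sqrt{-160557 + \frac{8}{349771}} = \sqrt{- \frac{56158182439}{349771}} = \frac{i \sqrt{19642503629871469}}{349771}$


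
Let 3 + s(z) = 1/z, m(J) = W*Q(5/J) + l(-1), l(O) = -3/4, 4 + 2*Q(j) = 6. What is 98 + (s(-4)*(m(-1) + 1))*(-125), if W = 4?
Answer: 29193/16 ≈ 1824.6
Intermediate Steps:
Q(j) = 1 (Q(j) = -2 + (1/2)*6 = -2 + 3 = 1)
l(O) = -3/4 (l(O) = -3*1/4 = -3/4)
m(J) = 13/4 (m(J) = 4*1 - 3/4 = 4 - 3/4 = 13/4)
s(z) = -3 + 1/z
98 + (s(-4)*(m(-1) + 1))*(-125) = 98 + ((-3 + 1/(-4))*(13/4 + 1))*(-125) = 98 + ((-3 - 1/4)*(17/4))*(-125) = 98 - 13/4*17/4*(-125) = 98 - 221/16*(-125) = 98 + 27625/16 = 29193/16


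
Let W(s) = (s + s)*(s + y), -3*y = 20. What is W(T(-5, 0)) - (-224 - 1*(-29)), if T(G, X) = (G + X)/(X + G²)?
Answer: 14831/75 ≈ 197.75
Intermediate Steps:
y = -20/3 (y = -⅓*20 = -20/3 ≈ -6.6667)
T(G, X) = (G + X)/(X + G²)
W(s) = 2*s*(-20/3 + s) (W(s) = (s + s)*(s - 20/3) = (2*s)*(-20/3 + s) = 2*s*(-20/3 + s))
W(T(-5, 0)) - (-224 - 1*(-29)) = 2*((-5 + 0)/(0 + (-5)²))*(-20 + 3*((-5 + 0)/(0 + (-5)²)))/3 - (-224 - 1*(-29)) = 2*(-5/(0 + 25))*(-20 + 3*(-5/(0 + 25)))/3 - (-224 + 29) = 2*(-5/25)*(-20 + 3*(-5/25))/3 - 1*(-195) = 2*((1/25)*(-5))*(-20 + 3*((1/25)*(-5)))/3 + 195 = (⅔)*(-⅕)*(-20 + 3*(-⅕)) + 195 = (⅔)*(-⅕)*(-20 - ⅗) + 195 = (⅔)*(-⅕)*(-103/5) + 195 = 206/75 + 195 = 14831/75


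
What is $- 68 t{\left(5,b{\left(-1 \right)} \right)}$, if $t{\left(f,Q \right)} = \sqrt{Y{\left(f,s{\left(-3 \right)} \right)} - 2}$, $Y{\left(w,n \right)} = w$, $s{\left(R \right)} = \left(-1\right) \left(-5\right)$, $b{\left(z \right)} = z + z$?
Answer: $- 68 \sqrt{3} \approx -117.78$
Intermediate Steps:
$b{\left(z \right)} = 2 z$
$s{\left(R \right)} = 5$
$t{\left(f,Q \right)} = \sqrt{-2 + f}$ ($t{\left(f,Q \right)} = \sqrt{f - 2} = \sqrt{-2 + f}$)
$- 68 t{\left(5,b{\left(-1 \right)} \right)} = - 68 \sqrt{-2 + 5} = - 68 \sqrt{3}$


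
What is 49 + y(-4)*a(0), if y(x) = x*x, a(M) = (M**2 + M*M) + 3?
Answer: 97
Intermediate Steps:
a(M) = 3 + 2*M**2 (a(M) = (M**2 + M**2) + 3 = 2*M**2 + 3 = 3 + 2*M**2)
y(x) = x**2
49 + y(-4)*a(0) = 49 + (-4)**2*(3 + 2*0**2) = 49 + 16*(3 + 2*0) = 49 + 16*(3 + 0) = 49 + 16*3 = 49 + 48 = 97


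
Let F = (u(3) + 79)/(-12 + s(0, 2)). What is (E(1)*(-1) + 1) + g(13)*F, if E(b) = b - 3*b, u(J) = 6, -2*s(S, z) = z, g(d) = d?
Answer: -82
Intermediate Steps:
s(S, z) = -z/2
E(b) = -2*b
F = -85/13 (F = (6 + 79)/(-12 - ½*2) = 85/(-12 - 1) = 85/(-13) = 85*(-1/13) = -85/13 ≈ -6.5385)
(E(1)*(-1) + 1) + g(13)*F = (-2*1*(-1) + 1) + 13*(-85/13) = (-2*(-1) + 1) - 85 = (2 + 1) - 85 = 3 - 85 = -82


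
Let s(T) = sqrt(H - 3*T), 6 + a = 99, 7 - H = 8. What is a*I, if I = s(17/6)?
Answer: 93*I*sqrt(38)/2 ≈ 286.65*I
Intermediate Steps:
H = -1 (H = 7 - 1*8 = 7 - 8 = -1)
a = 93 (a = -6 + 99 = 93)
s(T) = sqrt(-1 - 3*T)
I = I*sqrt(38)/2 (I = sqrt(-1 - 51/6) = sqrt(-1 - 3*17/6) = sqrt(-1 - 17/2) = sqrt(-19/2) = I*sqrt(38)/2 ≈ 3.0822*I)
a*I = 93*(I*sqrt(38)/2) = 93*I*sqrt(38)/2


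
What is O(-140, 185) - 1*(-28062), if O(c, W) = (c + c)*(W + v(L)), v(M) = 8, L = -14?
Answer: -25978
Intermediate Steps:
O(c, W) = 2*c*(8 + W) (O(c, W) = (c + c)*(W + 8) = (2*c)*(8 + W) = 2*c*(8 + W))
O(-140, 185) - 1*(-28062) = 2*(-140)*(8 + 185) - 1*(-28062) = 2*(-140)*193 + 28062 = -54040 + 28062 = -25978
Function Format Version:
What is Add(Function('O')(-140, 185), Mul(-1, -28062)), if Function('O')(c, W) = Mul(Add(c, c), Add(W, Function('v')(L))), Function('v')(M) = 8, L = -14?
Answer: -25978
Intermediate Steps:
Function('O')(c, W) = Mul(2, c, Add(8, W)) (Function('O')(c, W) = Mul(Add(c, c), Add(W, 8)) = Mul(Mul(2, c), Add(8, W)) = Mul(2, c, Add(8, W)))
Add(Function('O')(-140, 185), Mul(-1, -28062)) = Add(Mul(2, -140, Add(8, 185)), Mul(-1, -28062)) = Add(Mul(2, -140, 193), 28062) = Add(-54040, 28062) = -25978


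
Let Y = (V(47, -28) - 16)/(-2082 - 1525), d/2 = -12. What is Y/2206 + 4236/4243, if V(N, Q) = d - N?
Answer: 33706399053/33761729206 ≈ 0.99836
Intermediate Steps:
d = -24 (d = 2*(-12) = -24)
V(N, Q) = -24 - N
Y = 87/3607 (Y = ((-24 - 1*47) - 16)/(-2082 - 1525) = ((-24 - 47) - 16)/(-3607) = (-71 - 16)*(-1/3607) = -87*(-1/3607) = 87/3607 ≈ 0.024120)
Y/2206 + 4236/4243 = (87/3607)/2206 + 4236/4243 = (87/3607)*(1/2206) + 4236*(1/4243) = 87/7957042 + 4236/4243 = 33706399053/33761729206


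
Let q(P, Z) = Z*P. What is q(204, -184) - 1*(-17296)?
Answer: -20240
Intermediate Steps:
q(P, Z) = P*Z
q(204, -184) - 1*(-17296) = 204*(-184) - 1*(-17296) = -37536 + 17296 = -20240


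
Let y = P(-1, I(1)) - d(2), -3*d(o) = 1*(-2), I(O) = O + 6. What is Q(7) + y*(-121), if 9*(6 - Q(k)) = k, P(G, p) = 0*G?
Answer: 773/9 ≈ 85.889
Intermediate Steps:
I(O) = 6 + O
P(G, p) = 0
d(o) = ⅔ (d(o) = -(-2)/3 = -⅓*(-2) = ⅔)
Q(k) = 6 - k/9
y = -⅔ (y = 0 - 1*⅔ = 0 - ⅔ = -⅔ ≈ -0.66667)
Q(7) + y*(-121) = (6 - ⅑*7) - ⅔*(-121) = (6 - 7/9) + 242/3 = 47/9 + 242/3 = 773/9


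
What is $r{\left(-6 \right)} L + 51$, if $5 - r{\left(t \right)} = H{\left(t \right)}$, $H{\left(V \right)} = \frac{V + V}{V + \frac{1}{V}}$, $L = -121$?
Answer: $- \frac{11786}{37} \approx -318.54$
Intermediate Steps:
$H{\left(V \right)} = \frac{2 V}{V + \frac{1}{V}}$
$r{\left(t \right)} = 5 - \frac{2 t^{2}}{1 + t^{2}}$
$r{\left(-6 \right)} L + 51 = \frac{5 + 3 \left(-6\right)^{2}}{1 + \left(-6\right)^{2}} \left(-121\right) + 51 = \frac{5 + 3 \cdot 36}{1 + 36} \left(-121\right) + 51 = \frac{5 + 108}{37} \left(-121\right) + 51 = \frac{1}{37} \cdot 113 \left(-121\right) + 51 = \frac{113}{37} \left(-121\right) + 51 = - \frac{13673}{37} + 51 = - \frac{11786}{37}$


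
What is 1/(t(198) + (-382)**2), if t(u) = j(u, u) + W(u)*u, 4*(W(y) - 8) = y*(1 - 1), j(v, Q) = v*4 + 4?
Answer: 1/148304 ≈ 6.7429e-6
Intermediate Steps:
j(v, Q) = 4 + 4*v (j(v, Q) = 4*v + 4 = 4 + 4*v)
W(y) = 8 (W(y) = 8 + (y*(1 - 1))/4 = 8 + (y*0)/4 = 8 + (1/4)*0 = 8 + 0 = 8)
t(u) = 4 + 12*u (t(u) = (4 + 4*u) + 8*u = 4 + 12*u)
1/(t(198) + (-382)**2) = 1/((4 + 12*198) + (-382)**2) = 1/((4 + 2376) + 145924) = 1/(2380 + 145924) = 1/148304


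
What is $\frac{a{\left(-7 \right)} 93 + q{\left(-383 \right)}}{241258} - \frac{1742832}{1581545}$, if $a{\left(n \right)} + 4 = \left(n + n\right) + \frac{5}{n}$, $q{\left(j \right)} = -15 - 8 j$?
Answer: $- \frac{209201299028}{190780191805} \approx -1.0966$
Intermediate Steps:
$a{\left(n \right)} = -4 + 2 n + \frac{5}{n}$ ($a{\left(n \right)} = -4 + \left(\left(n + n\right) + \frac{5}{n}\right) = -4 + \left(2 n + \frac{5}{n}\right) = -4 + 2 n + \frac{5}{n}$)
$\frac{a{\left(-7 \right)} 93 + q{\left(-383 \right)}}{241258} - \frac{1742832}{1581545} = \frac{\left(-4 + 2 \left(-7\right) + \frac{5}{-7}\right) 93 - -3049}{241258} - \frac{1742832}{1581545} = \left(\left(-4 - 14 + 5 \left(- \frac{1}{7}\right)\right) 93 + \left(-15 + 3064\right)\right) \frac{1}{241258} - \frac{248976}{225935} = \left(\left(-4 - 14 - \frac{5}{7}\right) 93 + 3049\right) \frac{1}{241258} - \frac{248976}{225935} = \left(\left(- \frac{131}{7}\right) 93 + 3049\right) \frac{1}{241258} - \frac{248976}{225935} = \left(- \frac{12183}{7} + 3049\right) \frac{1}{241258} - \frac{248976}{225935} = \frac{9160}{7} \cdot \frac{1}{241258} - \frac{248976}{225935} = \frac{4580}{844403} - \frac{248976}{225935} = - \frac{209201299028}{190780191805}$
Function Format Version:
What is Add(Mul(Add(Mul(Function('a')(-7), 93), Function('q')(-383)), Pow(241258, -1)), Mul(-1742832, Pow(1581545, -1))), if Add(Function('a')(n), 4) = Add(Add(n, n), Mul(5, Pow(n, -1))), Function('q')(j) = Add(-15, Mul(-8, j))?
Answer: Rational(-209201299028, 190780191805) ≈ -1.0966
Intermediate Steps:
Function('a')(n) = Add(-4, Mul(2, n), Mul(5, Pow(n, -1))) (Function('a')(n) = Add(-4, Add(Add(n, n), Mul(5, Pow(n, -1)))) = Add(-4, Add(Mul(2, n), Mul(5, Pow(n, -1)))) = Add(-4, Mul(2, n), Mul(5, Pow(n, -1))))
Add(Mul(Add(Mul(Function('a')(-7), 93), Function('q')(-383)), Pow(241258, -1)), Mul(-1742832, Pow(1581545, -1))) = Add(Mul(Add(Mul(Add(-4, Mul(2, -7), Mul(5, Pow(-7, -1))), 93), Add(-15, Mul(-8, -383))), Pow(241258, -1)), Mul(-1742832, Pow(1581545, -1))) = Add(Mul(Add(Mul(Add(-4, -14, Mul(5, Rational(-1, 7))), 93), Add(-15, 3064)), Rational(1, 241258)), Mul(-1742832, Rational(1, 1581545))) = Add(Mul(Add(Mul(Add(-4, -14, Rational(-5, 7)), 93), 3049), Rational(1, 241258)), Rational(-248976, 225935)) = Add(Mul(Add(Mul(Rational(-131, 7), 93), 3049), Rational(1, 241258)), Rational(-248976, 225935)) = Add(Mul(Add(Rational(-12183, 7), 3049), Rational(1, 241258)), Rational(-248976, 225935)) = Add(Mul(Rational(9160, 7), Rational(1, 241258)), Rational(-248976, 225935)) = Add(Rational(4580, 844403), Rational(-248976, 225935)) = Rational(-209201299028, 190780191805)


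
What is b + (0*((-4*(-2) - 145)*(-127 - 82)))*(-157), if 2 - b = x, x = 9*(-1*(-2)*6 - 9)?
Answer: -25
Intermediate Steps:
x = 27 (x = 9*(2*6 - 9) = 9*(12 - 9) = 9*3 = 27)
b = -25 (b = 2 - 1*27 = 2 - 27 = -25)
b + (0*((-4*(-2) - 145)*(-127 - 82)))*(-157) = -25 + (0*((-4*(-2) - 145)*(-127 - 82)))*(-157) = -25 + (0*((8 - 145)*(-209)))*(-157) = -25 + (0*(-137*(-209)))*(-157) = -25 + (0*28633)*(-157) = -25 + 0*(-157) = -25 + 0 = -25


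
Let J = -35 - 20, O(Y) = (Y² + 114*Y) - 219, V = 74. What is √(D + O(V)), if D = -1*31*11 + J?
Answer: √13297 ≈ 115.31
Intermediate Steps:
O(Y) = -219 + Y² + 114*Y
J = -55
D = -396 (D = -1*31*11 - 55 = -31*11 - 55 = -341 - 55 = -396)
√(D + O(V)) = √(-396 + (-219 + 74² + 114*74)) = √(-396 + (-219 + 5476 + 8436)) = √(-396 + 13693) = √13297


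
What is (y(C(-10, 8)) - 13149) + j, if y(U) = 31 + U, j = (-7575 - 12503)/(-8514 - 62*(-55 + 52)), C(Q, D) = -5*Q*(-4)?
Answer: -55446113/4164 ≈ -13316.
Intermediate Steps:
C(Q, D) = 20*Q
j = 10039/4164 (j = -20078/(-8514 - 62*(-3)) = -20078/(-8514 + 186) = -20078/(-8328) = -20078*(-1/8328) = 10039/4164 ≈ 2.4109)
(y(C(-10, 8)) - 13149) + j = ((31 + 20*(-10)) - 13149) + 10039/4164 = ((31 - 200) - 13149) + 10039/4164 = (-169 - 13149) + 10039/4164 = -13318 + 10039/4164 = -55446113/4164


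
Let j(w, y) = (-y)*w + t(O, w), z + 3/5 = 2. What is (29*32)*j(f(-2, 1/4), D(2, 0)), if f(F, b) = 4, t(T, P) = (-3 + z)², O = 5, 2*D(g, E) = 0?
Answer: 59392/25 ≈ 2375.7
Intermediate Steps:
z = 7/5 (z = -⅗ + 2 = 7/5 ≈ 1.4000)
D(g, E) = 0 (D(g, E) = (½)*0 = 0)
t(T, P) = 64/25 (t(T, P) = (-3 + 7/5)² = (-8/5)² = 64/25)
j(w, y) = 64/25 - w*y (j(w, y) = (-y)*w + 64/25 = -w*y + 64/25 = 64/25 - w*y)
(29*32)*j(f(-2, 1/4), D(2, 0)) = (29*32)*(64/25 - 1*4*0) = 928*(64/25 + 0) = 928*(64/25) = 59392/25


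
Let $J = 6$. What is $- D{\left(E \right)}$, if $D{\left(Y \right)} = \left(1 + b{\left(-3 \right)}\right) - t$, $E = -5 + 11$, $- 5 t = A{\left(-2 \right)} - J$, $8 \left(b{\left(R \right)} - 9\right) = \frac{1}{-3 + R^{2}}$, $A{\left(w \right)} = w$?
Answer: $- \frac{2021}{240} \approx -8.4208$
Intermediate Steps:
$b{\left(R \right)} = 9 + \frac{1}{8 \left(-3 + R^{2}\right)}$
$t = \frac{8}{5}$ ($t = - \frac{-2 - 6}{5} = \left(- \frac{1}{5}\right) \left(-8\right) = \frac{8}{5} \approx 1.6$)
$E = 6$
$D{\left(Y \right)} = \frac{2021}{240}$ ($D{\left(Y \right)} = \left(1 + \frac{-215 + 72 \left(-3\right)^{2}}{8 \left(-3 + \left(-3\right)^{2}\right)}\right) - \frac{8}{5} = \left(1 + \frac{-215 + 72 \cdot 9}{8 \left(-3 + 9\right)}\right) - \frac{8}{5} = \left(1 + \frac{-215 + 648}{8 \cdot 6}\right) - \frac{8}{5} = \left(1 + \frac{1}{8} \cdot \frac{1}{6} \cdot 433\right) - \frac{8}{5} = \left(1 + \frac{433}{48}\right) - \frac{8}{5} = \frac{481}{48} - \frac{8}{5} = \frac{2021}{240}$)
$- D{\left(E \right)} = \left(-1\right) \frac{2021}{240} = - \frac{2021}{240}$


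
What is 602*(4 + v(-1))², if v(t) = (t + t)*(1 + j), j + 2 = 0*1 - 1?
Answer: 38528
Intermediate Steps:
j = -3 (j = -2 + (0*1 - 1) = -2 + (0 - 1) = -2 - 1 = -3)
v(t) = -4*t (v(t) = (t + t)*(1 - 3) = (2*t)*(-2) = -4*t)
602*(4 + v(-1))² = 602*(4 - 4*(-1))² = 602*(4 + 4)² = 602*8² = 602*64 = 38528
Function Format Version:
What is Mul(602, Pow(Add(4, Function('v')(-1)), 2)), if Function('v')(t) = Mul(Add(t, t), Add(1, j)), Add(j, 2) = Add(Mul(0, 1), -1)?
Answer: 38528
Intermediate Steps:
j = -3 (j = Add(-2, Add(Mul(0, 1), -1)) = Add(-2, Add(0, -1)) = Add(-2, -1) = -3)
Function('v')(t) = Mul(-4, t) (Function('v')(t) = Mul(Add(t, t), Add(1, -3)) = Mul(Mul(2, t), -2) = Mul(-4, t))
Mul(602, Pow(Add(4, Function('v')(-1)), 2)) = Mul(602, Pow(Add(4, Mul(-4, -1)), 2)) = Mul(602, Pow(Add(4, 4), 2)) = Mul(602, Pow(8, 2)) = Mul(602, 64) = 38528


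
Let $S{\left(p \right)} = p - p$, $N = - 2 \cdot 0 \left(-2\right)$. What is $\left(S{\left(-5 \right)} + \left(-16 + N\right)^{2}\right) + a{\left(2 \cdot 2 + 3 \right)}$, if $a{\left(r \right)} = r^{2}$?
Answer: $305$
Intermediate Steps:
$N = 0$ ($N = \left(-2\right) 0 = 0$)
$S{\left(p \right)} = 0$
$\left(S{\left(-5 \right)} + \left(-16 + N\right)^{2}\right) + a{\left(2 \cdot 2 + 3 \right)} = \left(0 + \left(-16 + 0\right)^{2}\right) + \left(2 \cdot 2 + 3\right)^{2} = \left(0 + \left(-16\right)^{2}\right) + \left(4 + 3\right)^{2} = \left(0 + 256\right) + 7^{2} = 256 + 49 = 305$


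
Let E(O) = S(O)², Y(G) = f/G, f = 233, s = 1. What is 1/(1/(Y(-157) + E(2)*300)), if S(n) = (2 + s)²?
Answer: 3814867/157 ≈ 24299.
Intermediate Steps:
S(n) = 9 (S(n) = (2 + 1)² = 3² = 9)
Y(G) = 233/G
E(O) = 81 (E(O) = 9² = 81)
1/(1/(Y(-157) + E(2)*300)) = 1/(1/(233/(-157) + 81*300)) = 1/(1/(233*(-1/157) + 24300)) = 1/(1/(-233/157 + 24300)) = 1/(1/(3814867/157)) = 1/(157/3814867) = 3814867/157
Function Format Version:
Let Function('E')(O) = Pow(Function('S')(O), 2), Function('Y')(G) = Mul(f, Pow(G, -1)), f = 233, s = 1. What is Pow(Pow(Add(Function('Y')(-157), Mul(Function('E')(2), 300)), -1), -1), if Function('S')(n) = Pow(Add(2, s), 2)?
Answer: Rational(3814867, 157) ≈ 24299.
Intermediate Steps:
Function('S')(n) = 9 (Function('S')(n) = Pow(Add(2, 1), 2) = Pow(3, 2) = 9)
Function('Y')(G) = Mul(233, Pow(G, -1))
Function('E')(O) = 81 (Function('E')(O) = Pow(9, 2) = 81)
Pow(Pow(Add(Function('Y')(-157), Mul(Function('E')(2), 300)), -1), -1) = Pow(Pow(Add(Mul(233, Pow(-157, -1)), Mul(81, 300)), -1), -1) = Pow(Pow(Add(Mul(233, Rational(-1, 157)), 24300), -1), -1) = Pow(Pow(Add(Rational(-233, 157), 24300), -1), -1) = Pow(Pow(Rational(3814867, 157), -1), -1) = Pow(Rational(157, 3814867), -1) = Rational(3814867, 157)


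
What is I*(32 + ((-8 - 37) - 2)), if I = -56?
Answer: 840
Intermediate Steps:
I*(32 + ((-8 - 37) - 2)) = -56*(32 + ((-8 - 37) - 2)) = -56*(32 + (-45 - 2)) = -56*(32 - 47) = -56*(-15) = 840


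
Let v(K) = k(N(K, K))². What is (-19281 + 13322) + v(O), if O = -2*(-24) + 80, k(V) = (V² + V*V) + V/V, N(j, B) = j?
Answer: 1073801402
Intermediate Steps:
k(V) = 1 + 2*V² (k(V) = (V² + V²) + 1 = 2*V² + 1 = 1 + 2*V²)
O = 128 (O = 48 + 80 = 128)
v(K) = (1 + 2*K²)²
(-19281 + 13322) + v(O) = (-19281 + 13322) + (1 + 2*128²)² = -5959 + (1 + 2*16384)² = -5959 + (1 + 32768)² = -5959 + 32769² = -5959 + 1073807361 = 1073801402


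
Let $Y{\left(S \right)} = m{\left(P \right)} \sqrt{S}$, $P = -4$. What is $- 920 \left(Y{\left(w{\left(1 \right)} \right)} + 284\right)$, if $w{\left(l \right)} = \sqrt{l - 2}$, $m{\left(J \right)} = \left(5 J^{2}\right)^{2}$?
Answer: $-261280 - 5888000 \sqrt{i} \approx -4.4247 \cdot 10^{6} - 4.1634 \cdot 10^{6} i$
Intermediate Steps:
$m{\left(J \right)} = 25 J^{4}$
$w{\left(l \right)} = \sqrt{-2 + l}$
$Y{\left(S \right)} = 6400 \sqrt{S}$ ($Y{\left(S \right)} = 25 \left(-4\right)^{4} \sqrt{S} = 25 \cdot 256 \sqrt{S} = 6400 \sqrt{S}$)
$- 920 \left(Y{\left(w{\left(1 \right)} \right)} + 284\right) = - 920 \left(6400 \sqrt{\sqrt{-2 + 1}} + 284\right) = - 920 \left(6400 \sqrt{\sqrt{-1}} + 284\right) = - 920 \left(6400 \sqrt{i} + 284\right) = - 920 \left(284 + 6400 \sqrt{i}\right) = -261280 - 5888000 \sqrt{i}$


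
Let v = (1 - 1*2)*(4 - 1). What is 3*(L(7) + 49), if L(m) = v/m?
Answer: 1020/7 ≈ 145.71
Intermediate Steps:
v = -3 (v = (1 - 2)*3 = -1*3 = -3)
L(m) = -3/m
3*(L(7) + 49) = 3*(-3/7 + 49) = 3*(340/7) = 1020/7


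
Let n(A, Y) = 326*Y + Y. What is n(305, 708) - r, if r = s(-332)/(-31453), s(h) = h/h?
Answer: 7281872749/31453 ≈ 2.3152e+5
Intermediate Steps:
s(h) = 1
n(A, Y) = 327*Y
r = -1/31453 (r = 1/(-31453) = 1*(-1/31453) = -1/31453 ≈ -3.1793e-5)
n(305, 708) - r = 327*708 - 1*(-1/31453) = 231516 + 1/31453 = 7281872749/31453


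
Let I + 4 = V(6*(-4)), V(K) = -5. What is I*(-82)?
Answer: 738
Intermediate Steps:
I = -9 (I = -4 - 5 = -9)
I*(-82) = -9*(-82) = 738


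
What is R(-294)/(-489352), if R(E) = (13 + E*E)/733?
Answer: -86449/358695016 ≈ -0.00024101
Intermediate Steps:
R(E) = 13/733 + E**2/733 (R(E) = (13 + E**2)*(1/733) = 13/733 + E**2/733)
R(-294)/(-489352) = (13/733 + (1/733)*(-294)**2)/(-489352) = (13/733 + (1/733)*86436)*(-1/489352) = (13/733 + 86436/733)*(-1/489352) = (86449/733)*(-1/489352) = -86449/358695016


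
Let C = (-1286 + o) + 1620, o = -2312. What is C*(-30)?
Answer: 59340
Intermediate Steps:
C = -1978 (C = (-1286 - 2312) + 1620 = -3598 + 1620 = -1978)
C*(-30) = -1978*(-30) = 59340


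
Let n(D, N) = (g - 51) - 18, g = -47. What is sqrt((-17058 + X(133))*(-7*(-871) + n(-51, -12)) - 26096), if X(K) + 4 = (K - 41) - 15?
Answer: I*sqrt(101613381) ≈ 10080.0*I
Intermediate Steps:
X(K) = -60 + K (X(K) = -4 + ((K - 41) - 15) = -4 + ((-41 + K) - 15) = -4 + (-56 + K) = -60 + K)
n(D, N) = -116 (n(D, N) = (-47 - 51) - 18 = -98 - 18 = -116)
sqrt((-17058 + X(133))*(-7*(-871) + n(-51, -12)) - 26096) = sqrt((-17058 + (-60 + 133))*(-7*(-871) - 116) - 26096) = sqrt((-17058 + 73)*(6097 - 116) - 26096) = sqrt(-16985*5981 - 26096) = sqrt(-101587285 - 26096) = sqrt(-101613381) = I*sqrt(101613381)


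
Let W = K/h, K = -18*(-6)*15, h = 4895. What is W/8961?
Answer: 108/2924273 ≈ 3.6932e-5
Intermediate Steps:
K = 1620 (K = 108*15 = 1620)
W = 324/979 (W = 1620/4895 = 1620*(1/4895) = 324/979 ≈ 0.33095)
W/8961 = (324/979)/8961 = (324/979)*(1/8961) = 108/2924273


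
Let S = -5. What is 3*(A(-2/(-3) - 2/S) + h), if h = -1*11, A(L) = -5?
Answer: -48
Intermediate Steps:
h = -11
3*(A(-2/(-3) - 2/S) + h) = 3*(-5 - 11) = 3*(-16) = -48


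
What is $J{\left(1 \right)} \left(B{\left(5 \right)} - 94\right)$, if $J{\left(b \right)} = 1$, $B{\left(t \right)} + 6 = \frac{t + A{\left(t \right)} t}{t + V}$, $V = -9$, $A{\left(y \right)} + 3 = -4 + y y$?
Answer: $- \frac{495}{4} \approx -123.75$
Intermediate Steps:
$A{\left(y \right)} = -7 + y^{2}$ ($A{\left(y \right)} = -3 + \left(-4 + y y\right) = -3 + \left(-4 + y^{2}\right) = -7 + y^{2}$)
$B{\left(t \right)} = -6 + \frac{t + t \left(-7 + t^{2}\right)}{-9 + t}$ ($B{\left(t \right)} = -6 + \frac{t + \left(-7 + t^{2}\right) t}{t - 9} = -6 + \frac{t + t \left(-7 + t^{2}\right)}{-9 + t}$)
$J{\left(1 \right)} \left(B{\left(5 \right)} - 94\right) = 1 \left(\frac{54 + 5^{3} - 60}{-9 + 5} - 94\right) = 1 \left(\frac{54 + 125 - 60}{-4} - 94\right) = 1 \left(\left(- \frac{1}{4}\right) 119 - 94\right) = 1 \left(- \frac{119}{4} - 94\right) = 1 \left(- \frac{495}{4}\right) = - \frac{495}{4}$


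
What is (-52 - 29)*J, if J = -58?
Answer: 4698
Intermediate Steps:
(-52 - 29)*J = (-52 - 29)*(-58) = -81*(-58) = 4698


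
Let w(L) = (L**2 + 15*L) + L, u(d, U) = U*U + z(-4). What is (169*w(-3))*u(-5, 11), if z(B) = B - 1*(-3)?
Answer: -790920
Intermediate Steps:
z(B) = 3 + B (z(B) = B + 3 = 3 + B)
u(d, U) = -1 + U**2 (u(d, U) = U*U + (3 - 4) = U**2 - 1 = -1 + U**2)
w(L) = L**2 + 16*L
(169*w(-3))*u(-5, 11) = (169*(-3*(16 - 3)))*(-1 + 11**2) = (169*(-3*13))*(-1 + 121) = (169*(-39))*120 = -6591*120 = -790920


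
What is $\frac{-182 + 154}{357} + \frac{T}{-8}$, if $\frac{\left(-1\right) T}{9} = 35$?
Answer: $\frac{16033}{408} \approx 39.297$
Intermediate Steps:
$T = -315$ ($T = \left(-9\right) 35 = -315$)
$\frac{-182 + 154}{357} + \frac{T}{-8} = \frac{-182 + 154}{357} - \frac{315}{-8} = \left(-28\right) \frac{1}{357} - - \frac{315}{8} = - \frac{4}{51} + \frac{315}{8} = \frac{16033}{408}$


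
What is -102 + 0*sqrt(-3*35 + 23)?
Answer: -102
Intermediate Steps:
-102 + 0*sqrt(-3*35 + 23) = -102 + 0*sqrt(-105 + 23) = -102 + 0*sqrt(-82) = -102 + 0*(I*sqrt(82)) = -102 + 0 = -102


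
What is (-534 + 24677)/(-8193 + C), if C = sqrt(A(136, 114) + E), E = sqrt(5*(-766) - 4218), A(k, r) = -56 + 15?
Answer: -24143/(8193 - sqrt(-41 + 4*I*sqrt(503))) ≈ -2.9487 - 0.0030092*I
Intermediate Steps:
A(k, r) = -41
E = 4*I*sqrt(503) (E = sqrt(-3830 - 4218) = sqrt(-8048) = 4*I*sqrt(503) ≈ 89.711*I)
C = sqrt(-41 + 4*I*sqrt(503)) ≈ 5.3682 + 8.3557*I
(-534 + 24677)/(-8193 + C) = (-534 + 24677)/(-8193 + sqrt(-41 + 4*I*sqrt(503))) = 24143/(-8193 + sqrt(-41 + 4*I*sqrt(503)))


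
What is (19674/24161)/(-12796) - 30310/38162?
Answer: -2342879091887/2949580630318 ≈ -0.79431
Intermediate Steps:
(19674/24161)/(-12796) - 30310/38162 = (19674*(1/24161))*(-1/12796) - 30310*1/38162 = (19674/24161)*(-1/12796) - 15155/19081 = -9837/154582078 - 15155/19081 = -2342879091887/2949580630318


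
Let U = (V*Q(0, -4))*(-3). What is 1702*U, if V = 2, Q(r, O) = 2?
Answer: -20424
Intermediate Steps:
U = -12 (U = (2*2)*(-3) = 4*(-3) = -12)
1702*U = 1702*(-12) = -20424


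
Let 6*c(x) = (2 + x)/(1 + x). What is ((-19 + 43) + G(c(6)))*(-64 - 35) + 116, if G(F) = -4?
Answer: -1864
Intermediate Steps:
c(x) = (2 + x)/(6*(1 + x)) (c(x) = ((2 + x)/(1 + x))/6 = (2 + x)/(6*(1 + x)))
((-19 + 43) + G(c(6)))*(-64 - 35) + 116 = ((-19 + 43) - 4)*(-64 - 35) + 116 = (24 - 4)*(-99) + 116 = 20*(-99) + 116 = -1980 + 116 = -1864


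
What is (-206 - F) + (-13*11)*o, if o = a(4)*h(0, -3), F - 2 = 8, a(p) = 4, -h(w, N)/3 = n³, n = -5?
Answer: -214716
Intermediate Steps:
h(w, N) = 375 (h(w, N) = -3*(-5)³ = -3*(-125) = 375)
F = 10 (F = 2 + 8 = 10)
o = 1500 (o = 4*375 = 1500)
(-206 - F) + (-13*11)*o = (-206 - 1*10) - 13*11*1500 = (-206 - 10) - 143*1500 = -216 - 214500 = -214716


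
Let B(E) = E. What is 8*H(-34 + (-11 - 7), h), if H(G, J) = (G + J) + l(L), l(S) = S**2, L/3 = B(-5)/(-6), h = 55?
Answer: 74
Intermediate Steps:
L = 5/2 (L = 3*(-5/(-6)) = 3*(-5*(-1/6)) = 3*(5/6) = 5/2 ≈ 2.5000)
H(G, J) = 25/4 + G + J (H(G, J) = (G + J) + (5/2)**2 = (G + J) + 25/4 = 25/4 + G + J)
8*H(-34 + (-11 - 7), h) = 8*(25/4 + (-34 + (-11 - 7)) + 55) = 8*(25/4 + (-34 - 18) + 55) = 8*(25/4 - 52 + 55) = 8*(37/4) = 74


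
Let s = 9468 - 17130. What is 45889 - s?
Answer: 53551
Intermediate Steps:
s = -7662
45889 - s = 45889 - 1*(-7662) = 45889 + 7662 = 53551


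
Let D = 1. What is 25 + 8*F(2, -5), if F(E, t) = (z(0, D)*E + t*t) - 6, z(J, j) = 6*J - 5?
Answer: 97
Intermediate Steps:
z(J, j) = -5 + 6*J
F(E, t) = -6 + t**2 - 5*E (F(E, t) = ((-5 + 6*0)*E + t*t) - 6 = ((-5 + 0)*E + t**2) - 6 = (-5*E + t**2) - 6 = (t**2 - 5*E) - 6 = -6 + t**2 - 5*E)
25 + 8*F(2, -5) = 25 + 8*(-6 + (-5)**2 - 5*2) = 25 + 8*(-6 + 25 - 10) = 25 + 8*9 = 25 + 72 = 97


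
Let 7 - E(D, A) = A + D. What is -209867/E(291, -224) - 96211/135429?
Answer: 9472101761/2708580 ≈ 3497.1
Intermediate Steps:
E(D, A) = 7 - A - D (E(D, A) = 7 - (A + D) = 7 + (-A - D) = 7 - A - D)
-209867/E(291, -224) - 96211/135429 = -209867/(7 - 1*(-224) - 1*291) - 96211/135429 = -209867/(7 + 224 - 291) - 96211*1/135429 = -209867/(-60) - 96211/135429 = -209867*(-1/60) - 96211/135429 = 209867/60 - 96211/135429 = 9472101761/2708580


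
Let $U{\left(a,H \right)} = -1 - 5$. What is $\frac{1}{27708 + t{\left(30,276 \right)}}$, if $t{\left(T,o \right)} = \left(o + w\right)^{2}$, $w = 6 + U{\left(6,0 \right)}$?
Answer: $\frac{1}{103884} \approx 9.6261 \cdot 10^{-6}$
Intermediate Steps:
$U{\left(a,H \right)} = -6$
$w = 0$ ($w = 6 - 6 = 0$)
$t{\left(T,o \right)} = o^{2}$ ($t{\left(T,o \right)} = \left(o + 0\right)^{2} = o^{2}$)
$\frac{1}{27708 + t{\left(30,276 \right)}} = \frac{1}{27708 + 276^{2}} = \frac{1}{27708 + 76176} = \frac{1}{103884}$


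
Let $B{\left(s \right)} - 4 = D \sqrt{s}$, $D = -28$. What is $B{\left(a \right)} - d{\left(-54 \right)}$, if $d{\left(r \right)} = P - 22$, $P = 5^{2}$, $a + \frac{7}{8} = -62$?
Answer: $1 - 7 i \sqrt{1006} \approx 1.0 - 222.02 i$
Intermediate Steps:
$a = - \frac{503}{8}$ ($a = - \frac{7}{8} - 62 = - \frac{503}{8} \approx -62.875$)
$P = 25$
$d{\left(r \right)} = 3$ ($d{\left(r \right)} = 25 - 22 = 3$)
$B{\left(s \right)} = 4 - 28 \sqrt{s}$
$B{\left(a \right)} - d{\left(-54 \right)} = \left(4 - 28 \sqrt{- \frac{503}{8}}\right) - 3 = \left(4 - 28 \frac{i \sqrt{1006}}{4}\right) - 3 = \left(4 - 7 i \sqrt{1006}\right) - 3 = 1 - 7 i \sqrt{1006}$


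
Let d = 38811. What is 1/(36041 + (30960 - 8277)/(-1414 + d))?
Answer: 37397/1347847960 ≈ 2.7746e-5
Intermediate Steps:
1/(36041 + (30960 - 8277)/(-1414 + d)) = 1/(36041 + (30960 - 8277)/(-1414 + 38811)) = 1/(36041 + 22683/37397) = 1/(1347847960/37397) = 37397/1347847960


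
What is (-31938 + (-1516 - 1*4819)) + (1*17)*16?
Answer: -38001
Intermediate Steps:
(-31938 + (-1516 - 1*4819)) + (1*17)*16 = (-31938 + (-1516 - 4819)) + 17*16 = (-31938 - 6335) + 272 = -38273 + 272 = -38001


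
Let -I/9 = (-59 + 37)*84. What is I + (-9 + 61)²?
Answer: 19336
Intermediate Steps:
I = 16632 (I = -9*(-59 + 37)*84 = -(-198)*84 = -9*(-1848) = 16632)
I + (-9 + 61)² = 16632 + (-9 + 61)² = 16632 + 52² = 16632 + 2704 = 19336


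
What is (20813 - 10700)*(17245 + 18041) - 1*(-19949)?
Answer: 356867267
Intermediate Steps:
(20813 - 10700)*(17245 + 18041) - 1*(-19949) = 10113*35286 + 19949 = 356847318 + 19949 = 356867267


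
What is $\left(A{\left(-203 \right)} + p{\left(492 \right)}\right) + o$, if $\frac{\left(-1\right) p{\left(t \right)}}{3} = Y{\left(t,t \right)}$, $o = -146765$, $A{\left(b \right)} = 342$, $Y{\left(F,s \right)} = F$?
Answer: $-147899$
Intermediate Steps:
$p{\left(t \right)} = - 3 t$
$\left(A{\left(-203 \right)} + p{\left(492 \right)}\right) + o = \left(342 - 1476\right) - 146765 = -1134 - 146765 = -147899$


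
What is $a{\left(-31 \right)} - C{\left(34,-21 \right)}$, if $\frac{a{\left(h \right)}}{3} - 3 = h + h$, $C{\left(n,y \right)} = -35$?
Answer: $-142$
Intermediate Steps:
$a{\left(h \right)} = 9 + 6 h$ ($a{\left(h \right)} = 9 + 3 \left(h + h\right) = 9 + 3 \cdot 2 h = 9 + 6 h$)
$a{\left(-31 \right)} - C{\left(34,-21 \right)} = \left(9 + 6 \left(-31\right)\right) - -35 = \left(9 - 186\right) + 35 = -177 + 35 = -142$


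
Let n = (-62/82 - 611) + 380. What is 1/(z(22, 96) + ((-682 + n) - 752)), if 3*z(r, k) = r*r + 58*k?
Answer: 123/43244 ≈ 0.0028443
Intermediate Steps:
n = -9502/41 (n = (-62*1/82 - 611) + 380 = (-31/41 - 611) + 380 = -25082/41 + 380 = -9502/41 ≈ -231.76)
z(r, k) = r²/3 + 58*k/3 (z(r, k) = (r*r + 58*k)/3 = (r² + 58*k)/3 = r²/3 + 58*k/3)
1/(z(22, 96) + ((-682 + n) - 752)) = 1/(((⅓)*22² + (58/3)*96) + ((-682 - 9502/41) - 752)) = 1/(((⅓)*484 + 1856) + (-37464/41 - 752)) = 1/((484/3 + 1856) - 68296/41) = 1/(6052/3 - 68296/41) = 1/(43244/123) = 123/43244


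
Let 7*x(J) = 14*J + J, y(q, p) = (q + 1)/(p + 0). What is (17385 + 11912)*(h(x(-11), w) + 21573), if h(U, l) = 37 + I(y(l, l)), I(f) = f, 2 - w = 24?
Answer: 13928994977/22 ≈ 6.3314e+8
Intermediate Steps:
w = -22 (w = 2 - 1*24 = 2 - 24 = -22)
y(q, p) = (1 + q)/p
x(J) = 15*J/7 (x(J) = (14*J + J)/7 = (15*J)/7 = 15*J/7)
h(U, l) = 37 + (1 + l)/l
(17385 + 11912)*(h(x(-11), w) + 21573) = (17385 + 11912)*((38 + 1/(-22)) + 21573) = 29297*((38 - 1/22) + 21573) = 29297*(835/22 + 21573) = 29297*(475441/22) = 13928994977/22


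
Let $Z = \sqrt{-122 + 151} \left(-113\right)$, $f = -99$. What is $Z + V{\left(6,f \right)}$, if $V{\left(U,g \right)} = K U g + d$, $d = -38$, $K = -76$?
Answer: $45106 - 113 \sqrt{29} \approx 44498.0$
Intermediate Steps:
$V{\left(U,g \right)} = -38 - 76 U g$ ($V{\left(U,g \right)} = - 76 U g - 38 = -38 - 76 U g$)
$Z = - 113 \sqrt{29}$ ($Z = \sqrt{29} \left(-113\right) = - 113 \sqrt{29} \approx -608.52$)
$Z + V{\left(6,f \right)} = - 113 \sqrt{29} - \left(38 + 456 \left(-99\right)\right) = - 113 \sqrt{29} + \left(-38 + 45144\right) = - 113 \sqrt{29} + 45106 = 45106 - 113 \sqrt{29}$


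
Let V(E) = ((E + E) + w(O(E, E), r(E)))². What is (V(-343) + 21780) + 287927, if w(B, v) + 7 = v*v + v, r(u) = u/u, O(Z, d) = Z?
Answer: 787188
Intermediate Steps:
r(u) = 1
w(B, v) = -7 + v + v² (w(B, v) = -7 + (v*v + v) = -7 + (v² + v) = -7 + (v + v²) = -7 + v + v²)
V(E) = (-5 + 2*E)² (V(E) = ((E + E) + (-7 + 1 + 1²))² = (2*E + (-7 + 1 + 1))² = (2*E - 5)² = (-5 + 2*E)²)
(V(-343) + 21780) + 287927 = ((-5 + 2*(-343))² + 21780) + 287927 = ((-5 - 686)² + 21780) + 287927 = ((-691)² + 21780) + 287927 = (477481 + 21780) + 287927 = 499261 + 287927 = 787188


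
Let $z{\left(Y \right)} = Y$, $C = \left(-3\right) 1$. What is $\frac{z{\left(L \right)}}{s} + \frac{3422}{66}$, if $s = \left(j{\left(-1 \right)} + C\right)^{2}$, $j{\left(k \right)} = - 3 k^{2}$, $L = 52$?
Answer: $\frac{5276}{99} \approx 53.293$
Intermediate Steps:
$C = -3$
$s = 36$ ($s = \left(- 3 \left(-1\right)^{2} - 3\right)^{2} = \left(\left(-3\right) 1 - 3\right)^{2} = \left(-3 - 3\right)^{2} = \left(-6\right)^{2} = 36$)
$\frac{z{\left(L \right)}}{s} + \frac{3422}{66} = \frac{52}{36} + \frac{3422}{66} = 52 \cdot \frac{1}{36} + 3422 \cdot \frac{1}{66} = \frac{13}{9} + \frac{1711}{33} = \frac{5276}{99}$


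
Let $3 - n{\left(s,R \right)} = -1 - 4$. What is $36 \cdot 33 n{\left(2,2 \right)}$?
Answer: $9504$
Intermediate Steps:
$n{\left(s,R \right)} = 8$ ($n{\left(s,R \right)} = 3 - \left(-1 - 4\right) = 3 - -5 = 3 + 5 = 8$)
$36 \cdot 33 n{\left(2,2 \right)} = 36 \cdot 33 \cdot 8 = 1188 \cdot 8 = 9504$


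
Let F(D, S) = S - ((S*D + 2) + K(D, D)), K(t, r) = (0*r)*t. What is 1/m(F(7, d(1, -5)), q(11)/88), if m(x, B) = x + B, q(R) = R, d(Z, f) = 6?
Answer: -8/303 ≈ -0.026403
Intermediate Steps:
K(t, r) = 0 (K(t, r) = 0*t = 0)
F(D, S) = -2 + S - D*S (F(D, S) = S - ((S*D + 2) + 0) = S - ((D*S + 2) + 0) = S - ((2 + D*S) + 0) = S - (2 + D*S) = S + (-2 - D*S) = -2 + S - D*S)
m(x, B) = B + x
1/m(F(7, d(1, -5)), q(11)/88) = 1/(11/88 + (-2 + 6 - 1*7*6)) = 1/(11*(1/88) + (-2 + 6 - 42)) = 1/(1/8 - 38) = 1/(-303/8) = -8/303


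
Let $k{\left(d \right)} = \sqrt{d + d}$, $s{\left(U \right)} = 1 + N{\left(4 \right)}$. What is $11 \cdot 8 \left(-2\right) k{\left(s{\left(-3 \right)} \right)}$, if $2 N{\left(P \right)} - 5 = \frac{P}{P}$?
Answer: $- 352 \sqrt{2} \approx -497.8$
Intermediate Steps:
$N{\left(P \right)} = 3$ ($N{\left(P \right)} = \frac{5}{2} + \frac{P \frac{1}{P}}{2} = \frac{5}{2} + \frac{1}{2} \cdot 1 = \frac{5}{2} + \frac{1}{2} = 3$)
$s{\left(U \right)} = 4$ ($s{\left(U \right)} = 1 + 3 = 4$)
$k{\left(d \right)} = \sqrt{2} \sqrt{d}$ ($k{\left(d \right)} = \sqrt{2 d} = \sqrt{2} \sqrt{d}$)
$11 \cdot 8 \left(-2\right) k{\left(s{\left(-3 \right)} \right)} = 11 \cdot 8 \left(-2\right) \sqrt{2} \sqrt{4} = 11 \left(-16\right) \sqrt{2} \cdot 2 = - 176 \cdot 2 \sqrt{2} = - 352 \sqrt{2}$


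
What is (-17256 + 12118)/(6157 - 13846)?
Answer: 5138/7689 ≈ 0.66823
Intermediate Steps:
(-17256 + 12118)/(6157 - 13846) = -5138/(-7689) = -5138*(-1/7689) = 5138/7689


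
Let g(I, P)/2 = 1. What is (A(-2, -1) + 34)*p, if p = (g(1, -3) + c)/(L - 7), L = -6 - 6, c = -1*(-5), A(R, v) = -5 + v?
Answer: -196/19 ≈ -10.316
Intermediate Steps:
g(I, P) = 2 (g(I, P) = 2*1 = 2)
c = 5
L = -12
p = -7/19 (p = (2 + 5)/(-12 - 7) = 7/(-19) = 7*(-1/19) = -7/19 ≈ -0.36842)
(A(-2, -1) + 34)*p = ((-5 - 1) + 34)*(-7/19) = (-6 + 34)*(-7/19) = 28*(-7/19) = -196/19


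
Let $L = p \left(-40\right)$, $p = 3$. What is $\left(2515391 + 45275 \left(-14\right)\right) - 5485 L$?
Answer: $2539741$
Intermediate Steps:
$L = -120$ ($L = 3 \left(-40\right) = -120$)
$\left(2515391 + 45275 \left(-14\right)\right) - 5485 L = \left(2515391 + 45275 \left(-14\right)\right) - -658200 = \left(2515391 - 633850\right) + 658200 = 1881541 + 658200 = 2539741$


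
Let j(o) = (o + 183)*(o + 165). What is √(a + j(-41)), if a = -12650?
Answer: √4958 ≈ 70.413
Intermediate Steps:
j(o) = (165 + o)*(183 + o) (j(o) = (183 + o)*(165 + o) = (165 + o)*(183 + o))
√(a + j(-41)) = √(-12650 + (30195 + (-41)² + 348*(-41))) = √(-12650 + (30195 + 1681 - 14268)) = √(-12650 + 17608) = √4958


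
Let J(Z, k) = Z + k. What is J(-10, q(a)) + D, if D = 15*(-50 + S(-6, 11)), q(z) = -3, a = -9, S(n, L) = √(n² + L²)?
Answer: -763 + 15*√157 ≈ -575.05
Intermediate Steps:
S(n, L) = √(L² + n²)
D = -750 + 15*√157 (D = 15*(-50 + √(11² + (-6)²)) = 15*(-50 + √(121 + 36)) = 15*(-50 + √157) = -750 + 15*√157 ≈ -562.05)
J(-10, q(a)) + D = (-10 - 3) + (-750 + 15*√157) = -13 + (-750 + 15*√157) = -763 + 15*√157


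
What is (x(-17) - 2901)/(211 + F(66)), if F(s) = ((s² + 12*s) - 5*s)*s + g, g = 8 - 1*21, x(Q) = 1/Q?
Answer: -24659/2704581 ≈ -0.0091175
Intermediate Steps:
g = -13 (g = 8 - 21 = -13)
F(s) = -13 + s*(s² + 7*s) (F(s) = ((s² + 12*s) - 5*s)*s - 13 = (s² + 7*s)*s - 13 = s*(s² + 7*s) - 13 = -13 + s*(s² + 7*s))
(x(-17) - 2901)/(211 + F(66)) = (1/(-17) - 2901)/(211 + (-13 + 66³ + 7*66²)) = (-1/17 - 2901)/(211 + (-13 + 287496 + 7*4356)) = -49318/(17*(211 + (-13 + 287496 + 30492))) = -49318/(17*(211 + 317975)) = -49318/17/318186 = -49318/17*1/318186 = -24659/2704581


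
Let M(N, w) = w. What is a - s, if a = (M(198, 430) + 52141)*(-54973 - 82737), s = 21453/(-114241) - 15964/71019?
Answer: -4518194400377749343/624098583 ≈ -7.2395e+9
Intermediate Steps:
s = -257485687/624098583 (s = 21453*(-1/114241) - 15964*1/71019 = -21453/114241 - 1228/5463 = -257485687/624098583 ≈ -0.41257)
a = -7239552410 (a = (430 + 52141)*(-54973 - 82737) = 52571*(-137710) = -7239552410)
a - s = -7239552410 - 1*(-257485687/624098583) = -7239552410 + 257485687/624098583 = -4518194400377749343/624098583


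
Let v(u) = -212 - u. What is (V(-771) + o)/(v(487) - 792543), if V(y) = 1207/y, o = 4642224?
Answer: -28182311/4815666 ≈ -5.8522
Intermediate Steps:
(V(-771) + o)/(v(487) - 792543) = (1207/(-771) + 4642224)/((-212 - 1*487) - 792543) = (1207*(-1/771) + 4642224)/((-212 - 487) - 792543) = (-1207/771 + 4642224)/(-699 - 792543) = (3579153497/771)/(-793242) = (3579153497/771)*(-1/793242) = -28182311/4815666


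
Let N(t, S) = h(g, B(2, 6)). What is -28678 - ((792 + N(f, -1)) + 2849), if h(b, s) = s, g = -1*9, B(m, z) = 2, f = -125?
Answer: -32321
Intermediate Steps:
g = -9
N(t, S) = 2
-28678 - ((792 + N(f, -1)) + 2849) = -28678 - ((792 + 2) + 2849) = -28678 - (794 + 2849) = -28678 - 1*3643 = -28678 - 3643 = -32321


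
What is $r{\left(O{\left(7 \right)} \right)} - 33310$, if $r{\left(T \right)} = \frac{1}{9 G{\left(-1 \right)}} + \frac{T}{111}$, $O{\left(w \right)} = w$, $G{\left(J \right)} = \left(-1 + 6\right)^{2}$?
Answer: $- \frac{277305188}{8325} \approx -33310.0$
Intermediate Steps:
$G{\left(J \right)} = 25$ ($G{\left(J \right)} = 5^{2} = 25$)
$r{\left(T \right)} = \frac{1}{225} + \frac{T}{111}$ ($r{\left(T \right)} = \frac{1}{9 \cdot 25} + \frac{T}{111} = \frac{1}{9} \cdot \frac{1}{25} + T \frac{1}{111} = \frac{1}{225} + \frac{T}{111}$)
$r{\left(O{\left(7 \right)} \right)} - 33310 = \left(\frac{1}{225} + \frac{1}{111} \cdot 7\right) - 33310 = \left(\frac{1}{225} + \frac{7}{111}\right) - 33310 = \frac{562}{8325} - 33310 = - \frac{277305188}{8325}$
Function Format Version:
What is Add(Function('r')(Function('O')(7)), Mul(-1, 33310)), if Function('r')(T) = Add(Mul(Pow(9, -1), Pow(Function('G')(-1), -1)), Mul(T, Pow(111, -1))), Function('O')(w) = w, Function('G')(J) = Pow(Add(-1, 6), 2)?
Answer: Rational(-277305188, 8325) ≈ -33310.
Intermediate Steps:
Function('G')(J) = 25 (Function('G')(J) = Pow(5, 2) = 25)
Function('r')(T) = Add(Rational(1, 225), Mul(Rational(1, 111), T)) (Function('r')(T) = Add(Mul(Pow(9, -1), Pow(25, -1)), Mul(T, Pow(111, -1))) = Add(Mul(Rational(1, 9), Rational(1, 25)), Mul(T, Rational(1, 111))) = Add(Rational(1, 225), Mul(Rational(1, 111), T)))
Add(Function('r')(Function('O')(7)), Mul(-1, 33310)) = Add(Add(Rational(1, 225), Mul(Rational(1, 111), 7)), Mul(-1, 33310)) = Add(Add(Rational(1, 225), Rational(7, 111)), -33310) = Add(Rational(562, 8325), -33310) = Rational(-277305188, 8325)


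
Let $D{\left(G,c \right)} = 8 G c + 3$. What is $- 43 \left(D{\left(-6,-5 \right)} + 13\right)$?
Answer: $-11008$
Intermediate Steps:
$D{\left(G,c \right)} = 3 + 8 G c$ ($D{\left(G,c \right)} = 8 G c + 3 = 3 + 8 G c$)
$- 43 \left(D{\left(-6,-5 \right)} + 13\right) = - 43 \left(\left(3 + 8 \left(-6\right) \left(-5\right)\right) + 13\right) = - 43 \left(\left(3 + 240\right) + 13\right) = - 43 \left(243 + 13\right) = \left(-43\right) 256 = -11008$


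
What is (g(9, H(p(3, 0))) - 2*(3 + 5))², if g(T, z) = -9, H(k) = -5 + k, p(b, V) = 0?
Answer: 625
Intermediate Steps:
(g(9, H(p(3, 0))) - 2*(3 + 5))² = (-9 - 2*(3 + 5))² = (-9 - 2*8)² = (-9 - 16)² = (-25)² = 625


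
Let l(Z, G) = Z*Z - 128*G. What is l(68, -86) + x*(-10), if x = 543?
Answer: 10202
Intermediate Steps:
l(Z, G) = Z**2 - 128*G
l(68, -86) + x*(-10) = (68**2 - 128*(-86)) + 543*(-10) = (4624 + 11008) - 5430 = 15632 - 5430 = 10202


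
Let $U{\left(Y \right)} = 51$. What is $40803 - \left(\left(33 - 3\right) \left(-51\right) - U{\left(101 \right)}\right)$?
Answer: $42384$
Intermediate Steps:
$40803 - \left(\left(33 - 3\right) \left(-51\right) - U{\left(101 \right)}\right) = 40803 - \left(\left(33 - 3\right) \left(-51\right) - 51\right) = 40803 - \left(30 \left(-51\right) - 51\right) = 40803 - \left(-1530 - 51\right) = 40803 - -1581 = 40803 + 1581 = 42384$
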